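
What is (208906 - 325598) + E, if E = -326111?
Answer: -442803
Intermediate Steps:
(208906 - 325598) + E = (208906 - 325598) - 326111 = -116692 - 326111 = -442803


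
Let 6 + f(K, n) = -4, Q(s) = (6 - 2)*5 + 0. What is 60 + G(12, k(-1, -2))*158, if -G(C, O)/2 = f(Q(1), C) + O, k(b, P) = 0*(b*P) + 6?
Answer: 1324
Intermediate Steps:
Q(s) = 20 (Q(s) = 4*5 + 0 = 20 + 0 = 20)
f(K, n) = -10 (f(K, n) = -6 - 4 = -10)
k(b, P) = 6 (k(b, P) = 0*(P*b) + 6 = 0 + 6 = 6)
G(C, O) = 20 - 2*O (G(C, O) = -2*(-10 + O) = 20 - 2*O)
60 + G(12, k(-1, -2))*158 = 60 + (20 - 2*6)*158 = 60 + (20 - 12)*158 = 60 + 8*158 = 60 + 1264 = 1324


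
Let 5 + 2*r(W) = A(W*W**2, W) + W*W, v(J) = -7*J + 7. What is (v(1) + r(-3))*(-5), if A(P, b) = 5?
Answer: -45/2 ≈ -22.500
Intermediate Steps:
v(J) = 7 - 7*J
r(W) = W**2/2 (r(W) = -5/2 + (5 + W*W)/2 = -5/2 + (5 + W**2)/2 = -5/2 + (5/2 + W**2/2) = W**2/2)
(v(1) + r(-3))*(-5) = ((7 - 7*1) + (1/2)*(-3)**2)*(-5) = ((7 - 7) + (1/2)*9)*(-5) = (0 + 9/2)*(-5) = (9/2)*(-5) = -45/2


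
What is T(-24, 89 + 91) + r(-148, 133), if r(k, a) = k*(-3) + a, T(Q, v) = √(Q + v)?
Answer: 577 + 2*√39 ≈ 589.49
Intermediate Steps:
r(k, a) = a - 3*k (r(k, a) = -3*k + a = a - 3*k)
T(-24, 89 + 91) + r(-148, 133) = √(-24 + (89 + 91)) + (133 - 3*(-148)) = √(-24 + 180) + (133 + 444) = √156 + 577 = 2*√39 + 577 = 577 + 2*√39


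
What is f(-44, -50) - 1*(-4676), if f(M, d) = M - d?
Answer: 4682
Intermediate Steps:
f(-44, -50) - 1*(-4676) = (-44 - 1*(-50)) - 1*(-4676) = (-44 + 50) + 4676 = 6 + 4676 = 4682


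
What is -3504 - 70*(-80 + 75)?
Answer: -3154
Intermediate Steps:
-3504 - 70*(-80 + 75) = -3504 - 70*(-5) = -3504 + 350 = -3154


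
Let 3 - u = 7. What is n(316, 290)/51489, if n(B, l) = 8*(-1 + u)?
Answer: -40/51489 ≈ -0.00077686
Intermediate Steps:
u = -4 (u = 3 - 1*7 = 3 - 7 = -4)
n(B, l) = -40 (n(B, l) = 8*(-1 - 4) = 8*(-5) = -40)
n(316, 290)/51489 = -40/51489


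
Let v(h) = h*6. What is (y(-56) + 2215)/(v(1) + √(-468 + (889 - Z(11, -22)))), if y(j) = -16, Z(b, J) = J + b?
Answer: -733/22 + 733*√3/11 ≈ 82.099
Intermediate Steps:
v(h) = 6*h
(y(-56) + 2215)/(v(1) + √(-468 + (889 - Z(11, -22)))) = (-16 + 2215)/(6*1 + √(-468 + (889 - (-22 + 11)))) = 2199/(6 + √(-468 + (889 - 1*(-11)))) = 2199/(6 + √(-468 + (889 + 11))) = 2199/(6 + √(-468 + 900)) = 2199/(6 + √432) = 2199/(6 + 12*√3)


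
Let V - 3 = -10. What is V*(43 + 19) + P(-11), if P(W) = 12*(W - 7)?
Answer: -650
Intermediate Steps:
V = -7 (V = 3 - 10 = -7)
P(W) = -84 + 12*W (P(W) = 12*(-7 + W) = -84 + 12*W)
V*(43 + 19) + P(-11) = -7*(43 + 19) + (-84 + 12*(-11)) = -7*62 + (-84 - 132) = -434 - 216 = -650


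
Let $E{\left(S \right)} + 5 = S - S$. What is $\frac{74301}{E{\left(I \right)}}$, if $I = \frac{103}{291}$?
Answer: $- \frac{74301}{5} \approx -14860.0$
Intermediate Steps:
$I = \frac{103}{291}$ ($I = 103 \cdot \frac{1}{291} = \frac{103}{291} \approx 0.35395$)
$E{\left(S \right)} = -5$ ($E{\left(S \right)} = -5 + \left(S - S\right) = -5 + 0 = -5$)
$\frac{74301}{E{\left(I \right)}} = \frac{74301}{-5} = 74301 \left(- \frac{1}{5}\right) = - \frac{74301}{5}$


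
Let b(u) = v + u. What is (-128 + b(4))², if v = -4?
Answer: 16384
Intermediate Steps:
b(u) = -4 + u
(-128 + b(4))² = (-128 + (-4 + 4))² = (-128 + 0)² = (-128)² = 16384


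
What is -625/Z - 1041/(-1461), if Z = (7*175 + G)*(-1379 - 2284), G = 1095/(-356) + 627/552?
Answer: 25462850404691/35729051073111 ≈ 0.71267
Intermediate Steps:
G = -31769/16376 (G = 1095*(-1/356) + 627*(1/552) = -1095/356 + 209/184 = -31769/16376 ≈ -1.9400)
Z = -73365607953/16376 (Z = (7*175 - 31769/16376)*(-1379 - 2284) = (1225 - 31769/16376)*(-3663) = (20028831/16376)*(-3663) = -73365607953/16376 ≈ -4.4801e+6)
-625/Z - 1041/(-1461) = -625/(-73365607953/16376) - 1041/(-1461) = -625*(-16376/73365607953) - 1041*(-1/1461) = 10235000/73365607953 + 347/487 = 25462850404691/35729051073111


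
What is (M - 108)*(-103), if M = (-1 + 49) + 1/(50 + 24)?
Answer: 457217/74 ≈ 6178.6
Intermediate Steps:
M = 3553/74 (M = 48 + 1/74 = 3553/74 ≈ 48.013)
(M - 108)*(-103) = (3553/74 - 108)*(-103) = -4439/74*(-103) = 457217/74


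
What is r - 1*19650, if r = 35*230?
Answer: -11600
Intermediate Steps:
r = 8050
r - 1*19650 = 8050 - 1*19650 = 8050 - 19650 = -11600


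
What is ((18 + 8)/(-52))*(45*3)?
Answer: -135/2 ≈ -67.500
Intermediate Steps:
((18 + 8)/(-52))*(45*3) = (26*(-1/52))*135 = -½*135 = -135/2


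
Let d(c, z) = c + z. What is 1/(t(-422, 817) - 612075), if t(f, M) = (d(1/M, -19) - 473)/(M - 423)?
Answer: -321898/197026120313 ≈ -1.6338e-6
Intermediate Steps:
t(f, M) = (-492 + 1/M)/(-423 + M) (t(f, M) = ((1/M - 19) - 473)/(M - 423) = ((-19 + 1/M) - 473)/(-423 + M) = (-492 + 1/M)/(-423 + M))
1/(t(-422, 817) - 612075) = 1/((1 - 492*817)/(817*(-423 + 817)) - 612075) = 1/((1/817)*(1 - 401964)/394 - 612075) = 1/((1/817)*(1/394)*(-401963) - 612075) = 1/(-401963/321898 - 612075) = 1/(-197026120313/321898) = -321898/197026120313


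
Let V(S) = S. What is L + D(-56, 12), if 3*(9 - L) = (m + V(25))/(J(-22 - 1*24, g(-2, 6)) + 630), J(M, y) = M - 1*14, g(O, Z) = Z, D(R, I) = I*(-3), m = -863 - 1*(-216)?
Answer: -22774/855 ≈ -26.636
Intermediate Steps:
m = -647 (m = -863 + 216 = -647)
D(R, I) = -3*I
J(M, y) = -14 + M (J(M, y) = M - 14 = -14 + M)
L = 8006/855 (L = 9 - (-647 + 25)/(3*((-14 + (-22 - 1*24)) + 630)) = 9 - (-622)/(3*((-14 + (-22 - 24)) + 630)) = 9 - (-622)/(3*((-14 - 46) + 630)) = 9 - (-622)/(3*(-60 + 630)) = 9 - (-622)/(3*570) = 9 - ⅓*(-311/285) = 9 + 311/855 = 8006/855 ≈ 9.3637)
L + D(-56, 12) = 8006/855 - 3*12 = 8006/855 - 36 = -22774/855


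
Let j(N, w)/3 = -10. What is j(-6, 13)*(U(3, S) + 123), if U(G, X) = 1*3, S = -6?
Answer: -3780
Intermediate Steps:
U(G, X) = 3
j(N, w) = -30 (j(N, w) = 3*(-10) = -30)
j(-6, 13)*(U(3, S) + 123) = -30*(3 + 123) = -30*126 = -3780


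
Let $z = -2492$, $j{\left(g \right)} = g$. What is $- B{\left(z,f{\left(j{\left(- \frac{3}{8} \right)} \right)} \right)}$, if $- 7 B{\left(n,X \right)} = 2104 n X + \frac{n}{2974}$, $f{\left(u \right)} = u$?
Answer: $\frac{417674330}{1487} \approx 2.8088 \cdot 10^{5}$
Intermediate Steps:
$B{\left(n,X \right)} = - \frac{n}{20818} - \frac{2104 X n}{7}$ ($B{\left(n,X \right)} = - \frac{2104 n X + \frac{n}{2974}}{7} = - \frac{2104 X n + n \frac{1}{2974}}{7} = - \frac{2104 X n + \frac{n}{2974}}{7} = - \frac{\frac{n}{2974} + 2104 X n}{7} = - \frac{n}{20818} - \frac{2104 X n}{7}$)
$- B{\left(z,f{\left(j{\left(- \frac{3}{8} \right)} \right)} \right)} = - \frac{\left(-1\right) \left(-2492\right) \left(1 + 6257296 \left(- \frac{3}{8}\right)\right)}{20818} = - \frac{\left(-1\right) \left(-2492\right) \left(1 - 2346486\right)}{20818} = - \frac{\left(-1\right) \left(-2492\right) \left(-2346485\right)}{20818} = \left(-1\right) \left(- \frac{417674330}{1487}\right) = \frac{417674330}{1487}$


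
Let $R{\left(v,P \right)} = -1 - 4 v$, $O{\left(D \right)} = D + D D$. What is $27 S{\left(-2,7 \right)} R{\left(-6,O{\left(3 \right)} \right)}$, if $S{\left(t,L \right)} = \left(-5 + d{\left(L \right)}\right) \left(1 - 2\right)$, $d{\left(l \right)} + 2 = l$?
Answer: $0$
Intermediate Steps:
$d{\left(l \right)} = -2 + l$
$O{\left(D \right)} = D + D^{2}$
$S{\left(t,L \right)} = 7 - L$ ($S{\left(t,L \right)} = \left(-5 + \left(-2 + L\right)\right) \left(1 - 2\right) = \left(-7 + L\right) \left(-1\right) = 7 - L$)
$27 S{\left(-2,7 \right)} R{\left(-6,O{\left(3 \right)} \right)} = 27 \left(7 - 7\right) \left(-1 - -24\right) = 27 \left(7 - 7\right) \left(-1 + 24\right) = 27 \cdot 0 \cdot 23 = 0 \cdot 23 = 0$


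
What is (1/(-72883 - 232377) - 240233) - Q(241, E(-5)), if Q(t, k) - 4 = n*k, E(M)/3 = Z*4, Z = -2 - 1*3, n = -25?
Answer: -73792636621/305260 ≈ -2.4174e+5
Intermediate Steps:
Z = -5 (Z = -2 - 3 = -5)
E(M) = -60 (E(M) = 3*(-5*4) = 3*(-20) = -60)
Q(t, k) = 4 - 25*k
(1/(-72883 - 232377) - 240233) - Q(241, E(-5)) = (1/(-72883 - 232377) - 240233) - (4 - 25*(-60)) = (1/(-305260) - 240233) - (4 + 1500) = (-1/305260 - 240233) - 1*1504 = -73333525581/305260 - 1504 = -73792636621/305260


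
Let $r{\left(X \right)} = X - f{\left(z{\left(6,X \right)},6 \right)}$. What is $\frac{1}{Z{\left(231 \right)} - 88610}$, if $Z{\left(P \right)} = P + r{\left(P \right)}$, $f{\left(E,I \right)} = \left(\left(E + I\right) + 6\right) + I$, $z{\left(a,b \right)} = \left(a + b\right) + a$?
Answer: $- \frac{1}{88409} \approx -1.1311 \cdot 10^{-5}$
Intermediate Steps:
$z{\left(a,b \right)} = b + 2 a$
$f{\left(E,I \right)} = 6 + E + 2 I$ ($f{\left(E,I \right)} = \left(6 + E + I\right) + I = 6 + E + 2 I$)
$r{\left(X \right)} = -30$ ($r{\left(X \right)} = X - \left(6 + \left(X + 2 \cdot 6\right) + 2 \cdot 6\right) = X - \left(6 + \left(X + 12\right) + 12\right) = X - \left(6 + \left(12 + X\right) + 12\right) = X - \left(30 + X\right) = -30$)
$Z{\left(P \right)} = -30 + P$ ($Z{\left(P \right)} = P - 30 = -30 + P$)
$\frac{1}{Z{\left(231 \right)} - 88610} = \frac{1}{\left(-30 + 231\right) - 88610} = \frac{1}{201 - 88610} = \frac{1}{-88409} = - \frac{1}{88409}$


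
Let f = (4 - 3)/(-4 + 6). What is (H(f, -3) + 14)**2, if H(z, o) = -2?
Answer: 144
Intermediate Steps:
f = 1/2 ≈ 0.50000
(H(f, -3) + 14)**2 = (-2 + 14)**2 = 12**2 = 144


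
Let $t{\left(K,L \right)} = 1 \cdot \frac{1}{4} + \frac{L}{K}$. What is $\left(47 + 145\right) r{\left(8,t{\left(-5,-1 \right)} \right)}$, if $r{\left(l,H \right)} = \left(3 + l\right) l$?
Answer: $16896$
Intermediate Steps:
$t{\left(K,L \right)} = \frac{1}{4} + \frac{L}{K}$ ($t{\left(K,L \right)} = 1 \cdot \frac{1}{4} + \frac{L}{K} = \frac{1}{4} + \frac{L}{K}$)
$r{\left(l,H \right)} = l \left(3 + l\right)$
$\left(47 + 145\right) r{\left(8,t{\left(-5,-1 \right)} \right)} = \left(47 + 145\right) 8 \left(3 + 8\right) = 192 \cdot 8 \cdot 11 = 192 \cdot 88 = 16896$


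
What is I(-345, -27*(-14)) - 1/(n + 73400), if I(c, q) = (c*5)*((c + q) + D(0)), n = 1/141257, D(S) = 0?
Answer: -590213417013182/10368263801 ≈ -56925.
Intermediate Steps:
n = 1/141257 ≈ 7.0793e-6
I(c, q) = 5*c*(c + q) (I(c, q) = (c*5)*((c + q) + 0) = (5*c)*(c + q) = 5*c*(c + q))
I(-345, -27*(-14)) - 1/(n + 73400) = 5*(-345)*(-345 - 27*(-14)) - 1/(1/141257 + 73400) = 5*(-345)*(-345 + 378) - 1/10368263801/141257 = 5*(-345)*33 - 1*141257/10368263801 = -56925 - 141257/10368263801 = -590213417013182/10368263801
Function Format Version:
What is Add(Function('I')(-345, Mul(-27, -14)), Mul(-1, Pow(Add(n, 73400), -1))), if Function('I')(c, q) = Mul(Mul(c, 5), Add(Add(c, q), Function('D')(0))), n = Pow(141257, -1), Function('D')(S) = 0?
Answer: Rational(-590213417013182, 10368263801) ≈ -56925.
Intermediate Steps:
n = Rational(1, 141257) ≈ 7.0793e-6
Function('I')(c, q) = Mul(5, c, Add(c, q)) (Function('I')(c, q) = Mul(Mul(c, 5), Add(Add(c, q), 0)) = Mul(Mul(5, c), Add(c, q)) = Mul(5, c, Add(c, q)))
Add(Function('I')(-345, Mul(-27, -14)), Mul(-1, Pow(Add(n, 73400), -1))) = Add(Mul(5, -345, Add(-345, Mul(-27, -14))), Mul(-1, Pow(Add(Rational(1, 141257), 73400), -1))) = Add(Mul(5, -345, Add(-345, 378)), Mul(-1, Pow(Rational(10368263801, 141257), -1))) = Add(Mul(5, -345, 33), Mul(-1, Rational(141257, 10368263801))) = Add(-56925, Rational(-141257, 10368263801)) = Rational(-590213417013182, 10368263801)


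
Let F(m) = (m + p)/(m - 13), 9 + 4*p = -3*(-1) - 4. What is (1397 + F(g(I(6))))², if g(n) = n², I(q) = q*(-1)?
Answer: 4138220241/2116 ≈ 1.9557e+6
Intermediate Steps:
p = -5/2 (p = -9/4 + (-3*(-1) - 4)/4 = -9/4 + (3 - 4)/4 = -9/4 + (¼)*(-1) = -9/4 - ¼ = -5/2 ≈ -2.5000)
I(q) = -q
F(m) = (-5/2 + m)/(-13 + m) (F(m) = (m - 5/2)/(m - 13) = (-5/2 + m)/(-13 + m))
(1397 + F(g(I(6))))² = (1397 + (-5/2 + (-1*6)²)/(-13 + (-1*6)²))² = (1397 + (-5/2 + (-6)²)/(-13 + (-6)²))² = (1397 + (-5/2 + 36)/(-13 + 36))² = (1397 + (67/2)/23)² = (1397 + (1/23)*(67/2))² = (1397 + 67/46)² = (64329/46)² = 4138220241/2116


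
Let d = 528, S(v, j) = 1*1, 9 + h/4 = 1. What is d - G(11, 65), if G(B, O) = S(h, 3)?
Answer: 527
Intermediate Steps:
h = -32 (h = -36 + 4*1 = -36 + 4 = -32)
S(v, j) = 1
G(B, O) = 1
d - G(11, 65) = 528 - 1*1 = 528 - 1 = 527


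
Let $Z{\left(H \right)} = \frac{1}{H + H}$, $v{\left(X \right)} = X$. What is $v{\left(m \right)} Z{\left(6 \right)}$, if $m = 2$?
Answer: $\frac{1}{6} \approx 0.16667$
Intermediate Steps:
$Z{\left(H \right)} = \frac{1}{2 H}$
$v{\left(m \right)} Z{\left(6 \right)} = 2 \frac{1}{2 \cdot 6} = 2 \cdot \frac{1}{2} \cdot \frac{1}{6} = 2 \cdot \frac{1}{12} = \frac{1}{6}$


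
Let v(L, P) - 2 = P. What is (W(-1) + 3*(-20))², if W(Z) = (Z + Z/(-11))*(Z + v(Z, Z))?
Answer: 3600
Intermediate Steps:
v(L, P) = 2 + P
W(Z) = 10*Z*(2 + 2*Z)/11 (W(Z) = (Z + Z/(-11))*(Z + (2 + Z)) = (Z + Z*(-1/11))*(2 + 2*Z) = (Z - Z/11)*(2 + 2*Z) = (10*Z/11)*(2 + 2*Z) = 10*Z*(2 + 2*Z)/11)
(W(-1) + 3*(-20))² = ((20/11)*(-1)*(1 - 1) + 3*(-20))² = ((20/11)*(-1)*0 - 60)² = (0 - 60)² = (-60)² = 3600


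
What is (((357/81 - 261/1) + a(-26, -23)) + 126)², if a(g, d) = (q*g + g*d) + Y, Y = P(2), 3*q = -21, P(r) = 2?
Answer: 309337744/729 ≈ 4.2433e+5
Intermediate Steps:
q = -7 (q = (⅓)*(-21) = -7)
Y = 2
a(g, d) = 2 - 7*g + d*g (a(g, d) = (-7*g + g*d) + 2 = (-7*g + d*g) + 2 = 2 - 7*g + d*g)
(((357/81 - 261/1) + a(-26, -23)) + 126)² = (((357/81 - 261/1) + (2 - 7*(-26) - 23*(-26))) + 126)² = (((357*(1/81) - 261*1) + (2 + 182 + 598)) + 126)² = (((119/27 - 261) + 782) + 126)² = ((-6928/27 + 782) + 126)² = (14186/27 + 126)² = (17588/27)² = 309337744/729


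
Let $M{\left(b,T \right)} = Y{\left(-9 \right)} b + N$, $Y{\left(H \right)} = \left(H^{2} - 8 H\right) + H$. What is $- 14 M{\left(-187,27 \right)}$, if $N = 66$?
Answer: $376068$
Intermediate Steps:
$Y{\left(H \right)} = H^{2} - 7 H$
$M{\left(b,T \right)} = 66 + 144 b$ ($M{\left(b,T \right)} = - 9 \left(-7 - 9\right) b + 66 = \left(-9\right) \left(-16\right) b + 66 = 144 b + 66 = 66 + 144 b$)
$- 14 M{\left(-187,27 \right)} = - 14 \left(66 + 144 \left(-187\right)\right) = - 14 \left(66 - 26928\right) = \left(-14\right) \left(-26862\right) = 376068$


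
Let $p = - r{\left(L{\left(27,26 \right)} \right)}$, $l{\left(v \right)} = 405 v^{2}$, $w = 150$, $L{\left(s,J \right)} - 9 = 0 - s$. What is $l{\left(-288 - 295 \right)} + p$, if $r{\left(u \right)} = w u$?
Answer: $137657745$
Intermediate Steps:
$L{\left(s,J \right)} = 9 - s$ ($L{\left(s,J \right)} = 9 + \left(0 - s\right) = 9 - s$)
$r{\left(u \right)} = 150 u$
$p = 2700$ ($p = - 150 \left(9 - 27\right) = - 150 \left(-18\right) = \left(-1\right) \left(-2700\right) = 2700$)
$l{\left(-288 - 295 \right)} + p = 405 \left(-288 - 295\right)^{2} + 2700 = 405 \left(-583\right)^{2} + 2700 = 405 \cdot 339889 + 2700 = 137655045 + 2700 = 137657745$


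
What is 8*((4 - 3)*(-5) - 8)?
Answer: -104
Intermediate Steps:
8*((4 - 3)*(-5) - 8) = 8*(1*(-5) - 8) = 8*(-5 - 8) = 8*(-13) = -104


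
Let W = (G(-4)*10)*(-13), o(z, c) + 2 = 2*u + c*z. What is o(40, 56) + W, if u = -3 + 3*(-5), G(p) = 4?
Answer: 1682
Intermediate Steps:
u = -18 (u = -3 - 15 = -18)
o(z, c) = -38 + c*z (o(z, c) = -2 + (2*(-18) + c*z) = -2 + (-36 + c*z) = -38 + c*z)
W = -520 (W = (4*10)*(-13) = 40*(-13) = -520)
o(40, 56) + W = (-38 + 56*40) - 520 = (-38 + 2240) - 520 = 2202 - 520 = 1682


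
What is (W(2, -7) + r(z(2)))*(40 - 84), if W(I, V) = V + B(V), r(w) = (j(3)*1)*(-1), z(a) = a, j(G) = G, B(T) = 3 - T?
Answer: 0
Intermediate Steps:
r(w) = -3 (r(w) = (3*1)*(-1) = 3*(-1) = -3)
W(I, V) = 3 (W(I, V) = V + (3 - V) = 3)
(W(2, -7) + r(z(2)))*(40 - 84) = (3 - 3)*(40 - 84) = 0*(-44) = 0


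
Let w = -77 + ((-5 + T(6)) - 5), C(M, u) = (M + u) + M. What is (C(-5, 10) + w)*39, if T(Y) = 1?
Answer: -3354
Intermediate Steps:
C(M, u) = u + 2*M
w = -86 (w = -77 + ((-5 + 1) - 5) = -77 + (-4 - 5) = -77 - 9 = -86)
(C(-5, 10) + w)*39 = ((10 + 2*(-5)) - 86)*39 = ((10 - 10) - 86)*39 = (0 - 86)*39 = -86*39 = -3354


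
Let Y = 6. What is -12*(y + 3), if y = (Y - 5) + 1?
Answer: -60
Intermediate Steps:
y = 2 (y = (6 - 5) + 1 = 1 + 1 = 2)
-12*(y + 3) = -12*(2 + 3) = -12*5 = -60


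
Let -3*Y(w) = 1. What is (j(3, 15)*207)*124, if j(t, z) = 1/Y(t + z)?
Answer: -77004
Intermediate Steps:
Y(w) = -⅓ (Y(w) = -⅓*1 = -⅓)
j(t, z) = -3 (j(t, z) = 1/(-⅓) = -3)
(j(3, 15)*207)*124 = -3*207*124 = -621*124 = -77004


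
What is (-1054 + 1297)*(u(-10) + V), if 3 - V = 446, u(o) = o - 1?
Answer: -110322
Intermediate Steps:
u(o) = -1 + o
V = -443 (V = 3 - 1*446 = 3 - 446 = -443)
(-1054 + 1297)*(u(-10) + V) = (-1054 + 1297)*((-1 - 10) - 443) = 243*(-11 - 443) = 243*(-454) = -110322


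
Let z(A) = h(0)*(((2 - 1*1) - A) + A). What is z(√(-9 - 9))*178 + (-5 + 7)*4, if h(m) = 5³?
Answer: 22258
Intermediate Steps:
h(m) = 125
z(A) = 125 (z(A) = 125*(((2 - 1*1) - A) + A) = 125*(((2 - 1) - A) + A) = 125*((1 - A) + A) = 125*1 = 125)
z(√(-9 - 9))*178 + (-5 + 7)*4 = 125*178 + (-5 + 7)*4 = 22250 + 2*4 = 22250 + 8 = 22258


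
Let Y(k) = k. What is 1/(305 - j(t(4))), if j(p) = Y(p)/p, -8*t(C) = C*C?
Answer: 1/304 ≈ 0.0032895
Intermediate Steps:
t(C) = -C²/8 (t(C) = -C*C/8 = -C²/8)
j(p) = 1 (j(p) = p/p = 1)
1/(305 - j(t(4))) = 1/(305 - 1*1) = 1/(305 - 1) = 1/304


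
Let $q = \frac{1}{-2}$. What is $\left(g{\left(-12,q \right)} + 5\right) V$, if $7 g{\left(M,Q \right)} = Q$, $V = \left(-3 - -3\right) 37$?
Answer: $0$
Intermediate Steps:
$q = - \frac{1}{2} \approx -0.5$
$V = 0$ ($V = \left(-3 + 3\right) 37 = 0 \cdot 37 = 0$)
$g{\left(M,Q \right)} = \frac{Q}{7}$
$\left(g{\left(-12,q \right)} + 5\right) V = \left(\frac{1}{7} \left(- \frac{1}{2}\right) + 5\right) 0 = \left(- \frac{1}{14} + 5\right) 0 = \frac{69}{14} \cdot 0 = 0$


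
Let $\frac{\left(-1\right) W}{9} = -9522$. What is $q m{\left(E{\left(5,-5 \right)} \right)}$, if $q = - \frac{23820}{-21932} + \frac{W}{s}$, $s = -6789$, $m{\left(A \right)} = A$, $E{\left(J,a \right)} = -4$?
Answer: $\frac{572604852}{12408029} \approx 46.148$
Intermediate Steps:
$W = 85698$ ($W = \left(-9\right) \left(-9522\right) = 85698$)
$q = - \frac{143151213}{12408029}$ ($q = - \frac{23820}{-21932} + \frac{85698}{-6789} = \left(-23820\right) \left(- \frac{1}{21932}\right) + 85698 \left(- \frac{1}{6789}\right) = \frac{5955}{5483} - \frac{28566}{2263} = - \frac{143151213}{12408029} \approx -11.537$)
$q m{\left(E{\left(5,-5 \right)} \right)} = \left(- \frac{143151213}{12408029}\right) \left(-4\right) = \frac{572604852}{12408029}$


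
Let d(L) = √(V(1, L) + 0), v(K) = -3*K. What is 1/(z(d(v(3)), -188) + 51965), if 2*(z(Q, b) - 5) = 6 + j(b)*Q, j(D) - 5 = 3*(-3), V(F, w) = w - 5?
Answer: 51973/2701192785 + 2*I*√14/2701192785 ≈ 1.9241e-5 + 2.7704e-9*I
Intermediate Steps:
V(F, w) = -5 + w
d(L) = √(-5 + L) (d(L) = √((-5 + L) + 0) = √(-5 + L))
j(D) = -4 (j(D) = 5 + 3*(-3) = 5 - 9 = -4)
z(Q, b) = 8 - 2*Q (z(Q, b) = 5 + (6 - 4*Q)/2 = 5 + (3 - 2*Q) = 8 - 2*Q)
1/(z(d(v(3)), -188) + 51965) = 1/((8 - 2*√(-5 - 3*3)) + 51965) = 1/((8 - 2*√(-5 - 9)) + 51965) = 1/((8 - 2*I*√14) + 51965) = 1/(51973 - 2*I*√14)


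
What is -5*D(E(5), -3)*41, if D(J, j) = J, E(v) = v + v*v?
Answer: -6150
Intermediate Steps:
E(v) = v + v²
-5*D(E(5), -3)*41 = -25*(1 + 5)*41 = -25*6*41 = -5*30*41 = -150*41 = -6150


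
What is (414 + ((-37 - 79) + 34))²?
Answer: 110224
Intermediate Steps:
(414 + ((-37 - 79) + 34))² = (414 + (-116 + 34))² = (414 - 82)² = 332² = 110224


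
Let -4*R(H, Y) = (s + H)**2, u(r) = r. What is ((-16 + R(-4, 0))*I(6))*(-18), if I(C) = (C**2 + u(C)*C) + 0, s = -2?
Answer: 32400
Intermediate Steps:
I(C) = 2*C**2 (I(C) = (C**2 + C*C) + 0 = (C**2 + C**2) + 0 = 2*C**2 + 0 = 2*C**2)
R(H, Y) = -(-2 + H)**2/4
((-16 + R(-4, 0))*I(6))*(-18) = ((-16 - (-2 - 4)**2/4)*(2*6**2))*(-18) = ((-16 - 1/4*(-6)**2)*(2*36))*(-18) = ((-16 - 1/4*36)*72)*(-18) = ((-16 - 9)*72)*(-18) = -25*72*(-18) = -1800*(-18) = 32400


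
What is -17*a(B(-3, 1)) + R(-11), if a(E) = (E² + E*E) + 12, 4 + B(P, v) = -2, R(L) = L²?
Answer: -1307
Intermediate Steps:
B(P, v) = -6 (B(P, v) = -4 - 2 = -6)
a(E) = 12 + 2*E² (a(E) = (E² + E²) + 12 = 2*E² + 12 = 12 + 2*E²)
-17*a(B(-3, 1)) + R(-11) = -17*(12 + 2*(-6)²) + (-11)² = -17*(12 + 2*36) + 121 = -17*(12 + 72) + 121 = -17*84 + 121 = -1428 + 121 = -1307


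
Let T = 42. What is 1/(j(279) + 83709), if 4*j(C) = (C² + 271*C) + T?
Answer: 1/122082 ≈ 8.1912e-6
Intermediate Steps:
j(C) = 21/2 + C²/4 + 271*C/4 (j(C) = ((C² + 271*C) + 42)/4 = (42 + C² + 271*C)/4 = 21/2 + C²/4 + 271*C/4)
1/(j(279) + 83709) = 1/((21/2 + (¼)*279² + (271/4)*279) + 83709) = 1/((21/2 + (¼)*77841 + 75609/4) + 83709) = 1/((21/2 + 77841/4 + 75609/4) + 83709) = 1/(38373 + 83709) = 1/122082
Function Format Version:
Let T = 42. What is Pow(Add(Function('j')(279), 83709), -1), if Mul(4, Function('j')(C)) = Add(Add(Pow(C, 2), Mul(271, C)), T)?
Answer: Rational(1, 122082) ≈ 8.1912e-6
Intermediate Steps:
Function('j')(C) = Add(Rational(21, 2), Mul(Rational(1, 4), Pow(C, 2)), Mul(Rational(271, 4), C)) (Function('j')(C) = Mul(Rational(1, 4), Add(Add(Pow(C, 2), Mul(271, C)), 42)) = Mul(Rational(1, 4), Add(42, Pow(C, 2), Mul(271, C))) = Add(Rational(21, 2), Mul(Rational(1, 4), Pow(C, 2)), Mul(Rational(271, 4), C)))
Pow(Add(Function('j')(279), 83709), -1) = Pow(Add(Add(Rational(21, 2), Mul(Rational(1, 4), Pow(279, 2)), Mul(Rational(271, 4), 279)), 83709), -1) = Pow(Add(Add(Rational(21, 2), Mul(Rational(1, 4), 77841), Rational(75609, 4)), 83709), -1) = Pow(Add(Add(Rational(21, 2), Rational(77841, 4), Rational(75609, 4)), 83709), -1) = Pow(Add(38373, 83709), -1) = Pow(122082, -1) = Rational(1, 122082)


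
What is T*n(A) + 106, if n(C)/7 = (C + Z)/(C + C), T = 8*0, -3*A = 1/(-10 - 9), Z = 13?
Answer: 106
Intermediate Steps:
A = 1/57 (A = -1/(3*(-10 - 9)) = -⅓/(-19) = -⅓*(-1/19) = 1/57 ≈ 0.017544)
T = 0
n(C) = 7*(13 + C)/(2*C) (n(C) = 7*((C + 13)/(C + C)) = 7*((13 + C)/((2*C))) = 7*((13 + C)*(1/(2*C))) = 7*((13 + C)/(2*C)) = 7*(13 + C)/(2*C))
T*n(A) + 106 = 0*(7*(13 + 1/57)/(2*(1/57))) + 106 = 0*((7/2)*57*(742/57)) + 106 = 0*2597 + 106 = 0 + 106 = 106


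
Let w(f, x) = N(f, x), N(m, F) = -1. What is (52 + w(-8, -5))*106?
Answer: 5406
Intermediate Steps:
w(f, x) = -1
(52 + w(-8, -5))*106 = (52 - 1)*106 = 51*106 = 5406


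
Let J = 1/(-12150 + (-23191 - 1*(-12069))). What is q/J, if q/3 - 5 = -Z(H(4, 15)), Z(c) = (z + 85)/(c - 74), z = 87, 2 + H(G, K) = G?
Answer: -1547588/3 ≈ -5.1586e+5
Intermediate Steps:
H(G, K) = -2 + G
Z(c) = 172/(-74 + c) (Z(c) = (87 + 85)/(c - 74) = 172/(-74 + c))
J = -1/23272 (J = 1/(-12150 + (-23191 + 12069)) = 1/(-12150 - 11122) = 1/(-23272) = -1/23272 ≈ -4.2970e-5)
q = 133/6 (q = 15 + 3*(-172/(-74 + (-2 + 4))) = 15 + 3*(-172/(-74 + 2)) = 15 + 3*(-172/(-72)) = 15 + 3*(-172*(-1)/72) = 15 + 3*(-1*(-43/18)) = 15 + 3*(43/18) = 15 + 43/6 = 133/6 ≈ 22.167)
q/J = 133/(6*(-1/23272)) = (133/6)*(-23272) = -1547588/3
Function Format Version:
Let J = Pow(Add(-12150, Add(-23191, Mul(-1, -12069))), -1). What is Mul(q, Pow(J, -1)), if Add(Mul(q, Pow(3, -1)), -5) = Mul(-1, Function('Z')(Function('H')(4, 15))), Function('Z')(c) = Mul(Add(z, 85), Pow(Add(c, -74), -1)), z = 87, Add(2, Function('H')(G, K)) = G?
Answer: Rational(-1547588, 3) ≈ -5.1586e+5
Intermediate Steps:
Function('H')(G, K) = Add(-2, G)
Function('Z')(c) = Mul(172, Pow(Add(-74, c), -1)) (Function('Z')(c) = Mul(Add(87, 85), Pow(Add(c, -74), -1)) = Mul(172, Pow(Add(-74, c), -1)))
J = Rational(-1, 23272) (J = Pow(Add(-12150, Add(-23191, 12069)), -1) = Pow(Add(-12150, -11122), -1) = Pow(-23272, -1) = Rational(-1, 23272) ≈ -4.2970e-5)
q = Rational(133, 6) (q = Add(15, Mul(3, Mul(-1, Mul(172, Pow(Add(-74, Add(-2, 4)), -1))))) = Add(15, Mul(3, Mul(-1, Mul(172, Pow(Add(-74, 2), -1))))) = Add(15, Mul(3, Mul(-1, Mul(172, Pow(-72, -1))))) = Add(15, Mul(3, Mul(-1, Mul(172, Rational(-1, 72))))) = Add(15, Mul(3, Mul(-1, Rational(-43, 18)))) = Add(15, Mul(3, Rational(43, 18))) = Add(15, Rational(43, 6)) = Rational(133, 6) ≈ 22.167)
Mul(q, Pow(J, -1)) = Mul(Rational(133, 6), Pow(Rational(-1, 23272), -1)) = Mul(Rational(133, 6), -23272) = Rational(-1547588, 3)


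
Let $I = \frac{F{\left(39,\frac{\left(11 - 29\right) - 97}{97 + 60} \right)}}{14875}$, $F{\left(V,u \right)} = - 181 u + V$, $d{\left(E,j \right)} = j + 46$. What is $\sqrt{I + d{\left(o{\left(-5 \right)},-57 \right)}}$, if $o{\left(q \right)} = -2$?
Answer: $\frac{i \sqrt{2397233198605}}{467075} \approx 3.3149 i$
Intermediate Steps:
$d{\left(E,j \right)} = 46 + j$
$F{\left(V,u \right)} = V - 181 u$
$I = \frac{26938}{2335375}$ ($I = \frac{39 - 181 \frac{\left(11 - 29\right) - 97}{97 + 60}}{14875} = \left(39 - 181 \frac{-18 - 97}{157}\right) \frac{1}{14875} = \left(39 - 181 \left(\left(-115\right) \frac{1}{157}\right)\right) \frac{1}{14875} = \left(39 - - \frac{20815}{157}\right) \frac{1}{14875} = \left(39 + \frac{20815}{157}\right) \frac{1}{14875} = \frac{26938}{157} \cdot \frac{1}{14875} = \frac{26938}{2335375} \approx 0.011535$)
$\sqrt{I + d{\left(o{\left(-5 \right)},-57 \right)}} = \sqrt{\frac{26938}{2335375} + \left(46 - 57\right)} = \sqrt{\frac{26938}{2335375} - 11} = \sqrt{- \frac{25662187}{2335375}} = \frac{i \sqrt{2397233198605}}{467075}$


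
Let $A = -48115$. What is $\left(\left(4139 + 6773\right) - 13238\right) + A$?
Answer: $-50441$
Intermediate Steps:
$\left(\left(4139 + 6773\right) - 13238\right) + A = \left(\left(4139 + 6773\right) - 13238\right) - 48115 = \left(10912 - 13238\right) - 48115 = -2326 - 48115 = -50441$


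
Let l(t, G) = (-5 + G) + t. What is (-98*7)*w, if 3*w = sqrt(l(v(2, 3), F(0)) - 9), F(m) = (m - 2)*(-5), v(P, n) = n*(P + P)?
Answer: -1372*sqrt(2)/3 ≈ -646.77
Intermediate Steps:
v(P, n) = 2*P*n (v(P, n) = n*(2*P) = 2*P*n)
F(m) = 10 - 5*m (F(m) = (-2 + m)*(-5) = 10 - 5*m)
l(t, G) = -5 + G + t
w = 2*sqrt(2)/3 (w = sqrt((-5 + (10 - 5*0) + 2*2*3) - 9)/3 = sqrt((-5 + (10 + 0) + 12) - 9)/3 = sqrt((-5 + 10 + 12) - 9)/3 = sqrt(17 - 9)/3 = sqrt(8)/3 = (2*sqrt(2))/3 = 2*sqrt(2)/3 ≈ 0.94281)
(-98*7)*w = (-98*7)*(2*sqrt(2)/3) = -1372*sqrt(2)/3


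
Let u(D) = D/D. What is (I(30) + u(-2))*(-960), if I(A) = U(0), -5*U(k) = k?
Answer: -960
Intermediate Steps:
U(k) = -k/5
I(A) = 0 (I(A) = -⅕*0 = 0)
u(D) = 1
(I(30) + u(-2))*(-960) = (0 + 1)*(-960) = 1*(-960) = -960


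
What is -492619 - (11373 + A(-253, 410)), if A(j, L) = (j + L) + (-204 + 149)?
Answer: -504094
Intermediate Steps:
A(j, L) = -55 + L + j (A(j, L) = (L + j) - 55 = -55 + L + j)
-492619 - (11373 + A(-253, 410)) = -492619 - (11373 + (-55 + 410 - 253)) = -492619 - (11373 + 102) = -492619 - 1*11475 = -492619 - 11475 = -504094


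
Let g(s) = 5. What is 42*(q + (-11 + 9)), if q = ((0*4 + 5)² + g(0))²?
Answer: 37716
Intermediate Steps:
q = 900 (q = ((0*4 + 5)² + 5)² = ((0 + 5)² + 5)² = (5² + 5)² = (25 + 5)² = 30² = 900)
42*(q + (-11 + 9)) = 42*(900 + (-11 + 9)) = 42*(900 - 2) = 42*898 = 37716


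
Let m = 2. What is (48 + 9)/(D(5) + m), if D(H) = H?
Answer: 57/7 ≈ 8.1429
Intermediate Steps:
(48 + 9)/(D(5) + m) = (48 + 9)/(5 + 2) = 57/7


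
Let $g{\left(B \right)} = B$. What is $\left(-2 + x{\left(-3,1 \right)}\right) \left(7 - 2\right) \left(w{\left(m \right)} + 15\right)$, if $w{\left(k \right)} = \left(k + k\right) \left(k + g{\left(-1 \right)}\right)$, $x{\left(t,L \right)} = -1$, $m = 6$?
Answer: $-1125$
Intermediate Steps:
$w{\left(k \right)} = 2 k \left(-1 + k\right)$ ($w{\left(k \right)} = \left(k + k\right) \left(k - 1\right) = 2 k \left(-1 + k\right)$)
$\left(-2 + x{\left(-3,1 \right)}\right) \left(7 - 2\right) \left(w{\left(m \right)} + 15\right) = \left(-2 - 1\right) \left(7 - 2\right) \left(2 \cdot 6 \left(-1 + 6\right) + 15\right) = \left(-3\right) 5 \left(2 \cdot 6 \cdot 5 + 15\right) = - 15 \left(60 + 15\right) = \left(-15\right) 75 = -1125$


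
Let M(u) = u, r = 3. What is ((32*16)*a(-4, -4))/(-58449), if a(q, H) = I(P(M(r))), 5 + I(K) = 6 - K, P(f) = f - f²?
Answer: -3584/58449 ≈ -0.061318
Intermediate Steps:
I(K) = 1 - K (I(K) = -5 + (6 - K) = 1 - K)
a(q, H) = 7 (a(q, H) = 1 - 3*(1 - 1*3) = 1 - 3*(1 - 3) = 1 - 3*(-2) = 1 - 1*(-6) = 1 + 6 = 7)
((32*16)*a(-4, -4))/(-58449) = ((32*16)*7)/(-58449) = (512*7)*(-1/58449) = 3584*(-1/58449) = -3584/58449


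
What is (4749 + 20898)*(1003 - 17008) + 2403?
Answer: -410477832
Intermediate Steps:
(4749 + 20898)*(1003 - 17008) + 2403 = 25647*(-16005) + 2403 = -410480235 + 2403 = -410477832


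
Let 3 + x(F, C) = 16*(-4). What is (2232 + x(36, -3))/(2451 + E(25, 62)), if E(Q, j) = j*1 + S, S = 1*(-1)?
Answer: 2165/2512 ≈ 0.86186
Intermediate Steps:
S = -1
x(F, C) = -67 (x(F, C) = -3 + 16*(-4) = -3 - 64 = -67)
E(Q, j) = -1 + j (E(Q, j) = j*1 - 1 = j - 1 = -1 + j)
(2232 + x(36, -3))/(2451 + E(25, 62)) = (2232 - 67)/(2451 + (-1 + 62)) = 2165/(2451 + 61) = 2165/2512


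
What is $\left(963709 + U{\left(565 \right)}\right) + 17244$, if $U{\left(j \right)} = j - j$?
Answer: $980953$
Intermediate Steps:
$U{\left(j \right)} = 0$
$\left(963709 + U{\left(565 \right)}\right) + 17244 = \left(963709 + 0\right) + 17244 = 963709 + 17244 = 980953$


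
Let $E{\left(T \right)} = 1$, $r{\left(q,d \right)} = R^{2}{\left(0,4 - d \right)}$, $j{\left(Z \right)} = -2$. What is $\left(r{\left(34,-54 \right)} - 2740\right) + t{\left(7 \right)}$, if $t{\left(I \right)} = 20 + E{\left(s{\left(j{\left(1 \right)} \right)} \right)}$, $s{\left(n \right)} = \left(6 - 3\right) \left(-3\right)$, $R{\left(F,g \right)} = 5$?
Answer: $-2694$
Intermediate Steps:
$r{\left(q,d \right)} = 25$ ($r{\left(q,d \right)} = 5^{2} = 25$)
$s{\left(n \right)} = -9$ ($s{\left(n \right)} = 3 \left(-3\right) = -9$)
$t{\left(I \right)} = 21$ ($t{\left(I \right)} = 20 + 1 = 21$)
$\left(r{\left(34,-54 \right)} - 2740\right) + t{\left(7 \right)} = \left(25 - 2740\right) + 21 = -2715 + 21 = -2694$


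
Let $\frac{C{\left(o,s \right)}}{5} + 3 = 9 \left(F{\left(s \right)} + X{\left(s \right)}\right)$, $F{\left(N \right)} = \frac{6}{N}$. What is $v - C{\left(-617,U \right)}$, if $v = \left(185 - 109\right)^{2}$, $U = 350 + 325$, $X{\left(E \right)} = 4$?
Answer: $\frac{28053}{5} \approx 5610.6$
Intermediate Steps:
$U = 675$
$v = 5776$ ($v = 76^{2} = 5776$)
$C{\left(o,s \right)} = 165 + \frac{270}{s}$ ($C{\left(o,s \right)} = -15 + 5 \cdot 9 \left(\frac{6}{s} + 4\right) = -15 + 5 \cdot 9 \left(4 + \frac{6}{s}\right) = -15 + 5 \left(36 + \frac{54}{s}\right) = -15 + \left(180 + \frac{270}{s}\right) = 165 + \frac{270}{s}$)
$v - C{\left(-617,U \right)} = 5776 - \left(165 + \frac{270}{675}\right) = 5776 - \left(165 + 270 \cdot \frac{1}{675}\right) = 5776 - \left(165 + \frac{2}{5}\right) = 5776 - \frac{827}{5} = \frac{28053}{5}$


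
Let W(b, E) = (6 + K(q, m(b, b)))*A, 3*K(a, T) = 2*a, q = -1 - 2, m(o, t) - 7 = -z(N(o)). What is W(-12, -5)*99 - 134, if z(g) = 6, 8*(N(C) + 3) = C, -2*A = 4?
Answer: -926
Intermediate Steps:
A = -2 (A = -½*4 = -2)
N(C) = -3 + C/8
m(o, t) = 1 (m(o, t) = 7 - 1*6 = 7 - 6 = 1)
q = -3
K(a, T) = 2*a/3 (K(a, T) = (2*a)/3 = 2*a/3)
W(b, E) = -8 (W(b, E) = (6 + (⅔)*(-3))*(-2) = (6 - 2)*(-2) = 4*(-2) = -8)
W(-12, -5)*99 - 134 = -8*99 - 134 = -792 - 134 = -926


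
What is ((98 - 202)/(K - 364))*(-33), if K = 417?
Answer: 3432/53 ≈ 64.755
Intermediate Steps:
((98 - 202)/(K - 364))*(-33) = ((98 - 202)/(417 - 364))*(-33) = -104/53*(-33) = 3432/53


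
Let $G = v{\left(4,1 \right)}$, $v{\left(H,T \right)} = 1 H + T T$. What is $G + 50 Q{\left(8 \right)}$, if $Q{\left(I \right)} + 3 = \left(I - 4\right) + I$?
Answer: $455$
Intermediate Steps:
$Q{\left(I \right)} = -7 + 2 I$ ($Q{\left(I \right)} = -3 + \left(\left(I - 4\right) + I\right) = -3 + \left(\left(-4 + I\right) + I\right) = -3 + \left(-4 + 2 I\right) = -7 + 2 I$)
$v{\left(H,T \right)} = H + T^{2}$
$G = 5$ ($G = 4 + 1^{2} = 4 + 1 = 5$)
$G + 50 Q{\left(8 \right)} = 5 + 50 \left(-7 + 2 \cdot 8\right) = 5 + 50 \left(-7 + 16\right) = 5 + 50 \cdot 9 = 5 + 450 = 455$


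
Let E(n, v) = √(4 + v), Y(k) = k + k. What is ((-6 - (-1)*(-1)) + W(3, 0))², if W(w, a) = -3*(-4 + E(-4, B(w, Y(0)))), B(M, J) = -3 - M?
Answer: 7 - 30*I*√2 ≈ 7.0 - 42.426*I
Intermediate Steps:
Y(k) = 2*k
W(w, a) = 12 - 3*√(1 - w) (W(w, a) = -3*(-4 + √(4 + (-3 - w))) = -3*(-4 + √(1 - w)) = 12 - 3*√(1 - w))
((-6 - (-1)*(-1)) + W(3, 0))² = ((-6 - (-1)*(-1)) + (12 - 3*√(1 - 1*3)))² = ((-6 - 1*1) + (12 - 3*√(1 - 3)))² = ((-6 - 1) + (12 - 3*I*√2))² = (-7 + (12 - 3*I*√2))² = (5 - 3*I*√2)²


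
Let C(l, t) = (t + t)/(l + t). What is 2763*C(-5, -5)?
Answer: 2763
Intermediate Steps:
C(l, t) = 2*t/(l + t) (C(l, t) = (2*t)/(l + t) = 2*t/(l + t))
2763*C(-5, -5) = 2763*(2*(-5)/(-5 - 5)) = 2763*(2*(-5)/(-10)) = 2763*(2*(-5)*(-⅒)) = 2763*1 = 2763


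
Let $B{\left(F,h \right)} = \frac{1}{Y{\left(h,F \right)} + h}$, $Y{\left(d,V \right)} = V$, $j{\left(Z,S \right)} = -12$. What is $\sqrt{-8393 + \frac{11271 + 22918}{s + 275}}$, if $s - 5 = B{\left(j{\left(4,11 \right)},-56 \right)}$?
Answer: $\frac{5 i \sqrt{119922453381}}{19039} \approx 90.944 i$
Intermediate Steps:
$B{\left(F,h \right)} = \frac{1}{F + h}$
$s = \frac{339}{68}$ ($s = 5 + \frac{1}{-12 - 56} = 5 + \frac{1}{-68} = 5 - \frac{1}{68} = \frac{339}{68} \approx 4.9853$)
$\sqrt{-8393 + \frac{11271 + 22918}{s + 275}} = \sqrt{-8393 + \frac{11271 + 22918}{\frac{339}{68} + 275}} = \sqrt{-8393 + \frac{34189}{\frac{19039}{68}}} = \sqrt{-8393 + 34189 \cdot \frac{68}{19039}} = \sqrt{-8393 + \frac{2324852}{19039}} = \sqrt{- \frac{157469475}{19039}} = \frac{5 i \sqrt{119922453381}}{19039}$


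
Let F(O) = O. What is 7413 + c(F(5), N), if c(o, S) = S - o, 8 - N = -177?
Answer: 7593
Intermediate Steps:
N = 185 (N = 8 - 1*(-177) = 8 + 177 = 185)
7413 + c(F(5), N) = 7413 + (185 - 1*5) = 7413 + (185 - 5) = 7413 + 180 = 7593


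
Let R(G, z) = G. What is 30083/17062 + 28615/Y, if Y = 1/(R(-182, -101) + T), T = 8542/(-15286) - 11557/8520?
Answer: -1302262211590555/247449768 ≈ -5.2627e+6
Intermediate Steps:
T = -124719071/65118360 (T = 8542*(-1/15286) - 11557*1/8520 = -4271/7643 - 11557/8520 = -124719071/65118360 ≈ -1.9153)
Y = -65118360/11976260591 (Y = 1/(-182 - 124719071/65118360) = 1/(-11976260591/65118360) = -65118360/11976260591 ≈ -0.0054373)
30083/17062 + 28615/Y = 30083/17062 + 28615/(-65118360/11976260591) = 30083*(1/17062) + 28615*(-11976260591/65118360) = 67/38 - 68540139362293/13023672 = -1302262211590555/247449768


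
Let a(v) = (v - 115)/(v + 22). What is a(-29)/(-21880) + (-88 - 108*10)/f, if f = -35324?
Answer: 5431382/169069495 ≈ 0.032125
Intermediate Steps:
a(v) = (-115 + v)/(22 + v)
a(-29)/(-21880) + (-88 - 108*10)/f = ((-115 - 29)/(22 - 29))/(-21880) + (-88 - 108*10)/(-35324) = (-144/(-7))*(-1/21880) + (-88 - 1080)*(-1/35324) = -⅐*(-144)*(-1/21880) - 1168*(-1/35324) = (144/7)*(-1/21880) + 292/8831 = -18/19145 + 292/8831 = 5431382/169069495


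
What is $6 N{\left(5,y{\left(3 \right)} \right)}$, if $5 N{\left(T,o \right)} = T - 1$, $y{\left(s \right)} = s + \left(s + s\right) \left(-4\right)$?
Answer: $\frac{24}{5} \approx 4.8$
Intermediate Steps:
$y{\left(s \right)} = - 7 s$ ($y{\left(s \right)} = s + 2 s \left(-4\right) = s - 8 s = - 7 s$)
$N{\left(T,o \right)} = - \frac{1}{5} + \frac{T}{5}$ ($N{\left(T,o \right)} = \frac{T - 1}{5} = \frac{-1 + T}{5} = - \frac{1}{5} + \frac{T}{5}$)
$6 N{\left(5,y{\left(3 \right)} \right)} = 6 \left(- \frac{1}{5} + \frac{1}{5} \cdot 5\right) = 6 \left(- \frac{1}{5} + 1\right) = 6 \cdot \frac{4}{5} = \frac{24}{5}$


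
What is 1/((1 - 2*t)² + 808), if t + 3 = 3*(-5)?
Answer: 1/2177 ≈ 0.00045935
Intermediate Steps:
t = -18 (t = -3 + 3*(-5) = -3 - 15 = -18)
1/((1 - 2*t)² + 808) = 1/((1 - 2*(-18))² + 808) = 1/((1 + 36)² + 808) = 1/(37² + 808) = 1/(1369 + 808) = 1/2177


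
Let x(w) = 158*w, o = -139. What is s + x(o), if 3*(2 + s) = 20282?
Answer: -45610/3 ≈ -15203.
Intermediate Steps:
s = 20276/3 (s = -2 + (⅓)*20282 = -2 + 20282/3 = 20276/3 ≈ 6758.7)
s + x(o) = 20276/3 + 158*(-139) = 20276/3 - 21962 = -45610/3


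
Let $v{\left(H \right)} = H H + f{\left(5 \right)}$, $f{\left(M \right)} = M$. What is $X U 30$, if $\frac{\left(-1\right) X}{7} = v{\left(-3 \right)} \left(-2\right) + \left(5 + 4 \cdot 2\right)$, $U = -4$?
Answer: $-12600$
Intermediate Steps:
$v{\left(H \right)} = 5 + H^{2}$ ($v{\left(H \right)} = H H + 5 = H^{2} + 5 = 5 + H^{2}$)
$X = 105$ ($X = - 7 \left(\left(5 + \left(-3\right)^{2}\right) \left(-2\right) + \left(5 + 4 \cdot 2\right)\right) = - 7 \left(\left(5 + 9\right) \left(-2\right) + \left(5 + 8\right)\right) = - 7 \left(14 \left(-2\right) + 13\right) = - 7 \left(-28 + 13\right) = \left(-7\right) \left(-15\right) = 105$)
$X U 30 = 105 \left(-4\right) 30 = \left(-420\right) 30 = -12600$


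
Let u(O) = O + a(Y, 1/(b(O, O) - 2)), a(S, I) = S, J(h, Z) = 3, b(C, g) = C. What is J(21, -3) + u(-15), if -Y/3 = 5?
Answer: -27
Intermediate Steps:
Y = -15 (Y = -3*5 = -15)
u(O) = -15 + O (u(O) = O - 15 = -15 + O)
J(21, -3) + u(-15) = 3 + (-15 - 15) = 3 - 30 = -27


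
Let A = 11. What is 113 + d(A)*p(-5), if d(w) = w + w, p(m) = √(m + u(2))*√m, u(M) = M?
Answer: 113 - 22*√15 ≈ 27.794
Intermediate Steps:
p(m) = √m*√(2 + m) (p(m) = √(m + 2)*√m = √(2 + m)*√m = √m*√(2 + m))
d(w) = 2*w
113 + d(A)*p(-5) = 113 + (2*11)*(√(-5)*√(2 - 5)) = 113 + 22*((I*√5)*√(-3)) = 113 + 22*((I*√5)*(I*√3)) = 113 + 22*(-√15) = 113 - 22*√15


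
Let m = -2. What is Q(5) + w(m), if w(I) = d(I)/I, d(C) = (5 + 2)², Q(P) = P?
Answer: -39/2 ≈ -19.500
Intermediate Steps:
d(C) = 49 (d(C) = 7² = 49)
w(I) = 49/I
Q(5) + w(m) = 5 + 49/(-2) = 5 + 49*(-½) = 5 - 49/2 = -39/2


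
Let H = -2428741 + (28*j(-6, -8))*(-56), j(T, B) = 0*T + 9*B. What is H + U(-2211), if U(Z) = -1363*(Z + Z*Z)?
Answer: -6662356375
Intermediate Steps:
j(T, B) = 9*B (j(T, B) = 0 + 9*B = 9*B)
U(Z) = -1363*Z - 1363*Z² (U(Z) = -1363*(Z + Z²) = -1363*Z - 1363*Z²)
H = -2315845 (H = -2428741 + (28*(9*(-8)))*(-56) = -2428741 + (28*(-72))*(-56) = -2428741 - 2016*(-56) = -2428741 + 112896 = -2315845)
H + U(-2211) = -2315845 - 1363*(-2211)*(1 - 2211) = -2315845 - 1363*(-2211)*(-2210) = -2315845 - 6660040530 = -6662356375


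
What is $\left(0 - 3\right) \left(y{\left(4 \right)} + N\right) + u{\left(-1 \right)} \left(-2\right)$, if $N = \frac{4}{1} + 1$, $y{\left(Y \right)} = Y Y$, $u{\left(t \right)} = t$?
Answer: $-61$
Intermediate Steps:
$y{\left(Y \right)} = Y^{2}$
$N = 5$ ($N = 4 \cdot 1 + 1 = 4 + 1 = 5$)
$\left(0 - 3\right) \left(y{\left(4 \right)} + N\right) + u{\left(-1 \right)} \left(-2\right) = \left(0 - 3\right) \left(4^{2} + 5\right) - -2 = - 3 \left(16 + 5\right) + 2 = \left(-3\right) 21 + 2 = -63 + 2 = -61$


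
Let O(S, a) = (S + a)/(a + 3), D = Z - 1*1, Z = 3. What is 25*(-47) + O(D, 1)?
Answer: -4697/4 ≈ -1174.3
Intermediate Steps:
D = 2 (D = 3 - 1*1 = 3 - 1 = 2)
O(S, a) = (S + a)/(3 + a)
25*(-47) + O(D, 1) = 25*(-47) + (2 + 1)/(3 + 1) = -1175 + 3/4 = -1175 + (¼)*3 = -1175 + ¾ = -4697/4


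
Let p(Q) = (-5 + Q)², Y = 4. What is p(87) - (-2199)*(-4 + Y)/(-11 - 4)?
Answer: 6724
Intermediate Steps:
p(87) - (-2199)*(-4 + Y)/(-11 - 4) = (-5 + 87)² - (-2199)*(-4 + 4)/(-11 - 4) = 82² - (-2199)*0/(-15) = 6724 - (-2199)*0*(-1/15) = 6724 - (-2199)*0 = 6724 - 1*0 = 6724 + 0 = 6724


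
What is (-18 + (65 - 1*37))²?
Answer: 100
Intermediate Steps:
(-18 + (65 - 1*37))² = (-18 + (65 - 37))² = (-18 + 28)² = 10² = 100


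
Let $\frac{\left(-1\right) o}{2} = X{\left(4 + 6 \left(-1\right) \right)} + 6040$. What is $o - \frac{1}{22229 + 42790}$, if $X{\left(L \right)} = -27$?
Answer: $- \frac{781918495}{65019} \approx -12026.0$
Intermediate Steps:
$o = -12026$ ($o = - 2 \left(-27 + 6040\right) = \left(-2\right) 6013 = -12026$)
$o - \frac{1}{22229 + 42790} = -12026 - \frac{1}{22229 + 42790} = -12026 - \frac{1}{65019} = - \frac{781918495}{65019}$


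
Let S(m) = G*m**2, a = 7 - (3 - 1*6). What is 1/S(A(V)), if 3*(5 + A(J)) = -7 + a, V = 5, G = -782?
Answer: -1/12512 ≈ -7.9923e-5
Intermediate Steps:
a = 10 (a = 7 - (3 - 6) = 7 - 1*(-3) = 7 + 3 = 10)
A(J) = -4 (A(J) = -5 + (-7 + 10)/3 = -5 + (1/3)*3 = -5 + 1 = -4)
S(m) = -782*m**2
1/S(A(V)) = 1/(-782*(-4)**2) = 1/(-782*16) = 1/(-12512) = -1/12512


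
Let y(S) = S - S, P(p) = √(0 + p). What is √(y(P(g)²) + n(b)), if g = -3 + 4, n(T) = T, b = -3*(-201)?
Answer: 3*√67 ≈ 24.556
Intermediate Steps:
b = 603
g = 1
P(p) = √p
y(S) = 0
√(y(P(g)²) + n(b)) = √(0 + 603) = √603 = 3*√67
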